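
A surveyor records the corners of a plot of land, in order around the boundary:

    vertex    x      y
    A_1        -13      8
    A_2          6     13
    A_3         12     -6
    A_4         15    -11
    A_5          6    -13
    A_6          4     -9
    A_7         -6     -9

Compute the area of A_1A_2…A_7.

A_1→A_2: (-13)(13) − (6)(8) = -217
A_2→A_3: (6)(-6) − (12)(13) = -192
A_3→A_4: (12)(-11) − (15)(-6) = -42
A_4→A_5: (15)(-13) − (6)(-11) = -129
A_5→A_6: (6)(-9) − (4)(-13) = -2
A_6→A_7: (4)(-9) − (-6)(-9) = -90
A_7→A_1: (-6)(8) − (-13)(-9) = -165
Σ = -837
Area = |Σ|/2 = 418.5.

418.5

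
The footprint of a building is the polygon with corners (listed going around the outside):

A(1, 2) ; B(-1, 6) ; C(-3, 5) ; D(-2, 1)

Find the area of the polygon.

11.5

Apply the surveyor's formula: 2A = Σ (x_i·y_{i+1} − x_{i+1}·y_i), indices taken mod 4.
A→B: (1)(6) − (-1)(2) = 8
B→C: (-1)(5) − (-3)(6) = 13
C→D: (-3)(1) − (-2)(5) = 7
D→A: (-2)(2) − (1)(1) = -5
Σ = 23
Area = |Σ|/2 = 11.5.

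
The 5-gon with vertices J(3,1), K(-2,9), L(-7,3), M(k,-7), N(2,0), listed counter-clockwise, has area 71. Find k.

Write out the shoelace sum; only the two edges meeting at M involve k:
2·Area = [((-7)·(-7) − k·3) + (k·0 − 2·(-7))] + 88
       = -3·k + 151 = 142
⇒ k = 3.

3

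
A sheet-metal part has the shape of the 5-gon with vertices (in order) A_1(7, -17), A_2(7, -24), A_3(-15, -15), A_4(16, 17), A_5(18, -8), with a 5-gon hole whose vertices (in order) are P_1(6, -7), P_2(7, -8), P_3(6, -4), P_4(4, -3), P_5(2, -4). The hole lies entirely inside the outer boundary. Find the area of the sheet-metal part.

597

Outer boundary:
Cross-terms: -49, -465, -15, -434, -250  ⇒  Σ = -1213
Area = |Σ|/2 = 606.5.
Hole:
Apply the shoelace formula: 2A = Σ (x_i·y_{i+1} − x_{i+1}·y_i), indices taken mod 5.
Σ = (1) + (20) + (-2) + (-10) + (10) = 19
Area = |Σ|/2 = 9.5.
Net area = 606.5 − 9.5 = 597.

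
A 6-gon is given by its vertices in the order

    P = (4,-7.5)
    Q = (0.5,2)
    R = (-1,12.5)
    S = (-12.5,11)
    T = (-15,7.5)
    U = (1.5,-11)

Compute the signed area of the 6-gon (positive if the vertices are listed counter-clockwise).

211.5

Cross-terms: 11.75, 8.25, 145.25, 71.25, 153.75, 32.75  ⇒  Σ = 423
Signed area = Σ/2 = 211.5 (positive ⇒ counter-clockwise traversal).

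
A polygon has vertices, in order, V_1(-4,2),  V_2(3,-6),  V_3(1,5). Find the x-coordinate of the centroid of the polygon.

0

Apply Gauss's area formula. First the cross-terms c_i = x_i·y_{i+1} − x_{i+1}·y_i:
  18, 21, 22  ⇒  2A = 61, A = 30.5.
Then Σ (x_i + x_{i+1})·c_i = 0, so x̄ = 0 / (6·30.5) = 0.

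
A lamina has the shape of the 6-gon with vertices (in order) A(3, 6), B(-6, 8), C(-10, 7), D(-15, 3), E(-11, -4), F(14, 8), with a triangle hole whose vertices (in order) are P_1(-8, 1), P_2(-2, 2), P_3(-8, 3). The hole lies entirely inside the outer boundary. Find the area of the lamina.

141

Outer boundary:
Apply the shoelace (surveyor's) formula: 2A = Σ (x_i·y_{i+1} − x_{i+1}·y_i), indices taken mod 6.
Σ = (60) + (38) + (75) + (93) + (-32) + (60) = 294
Area = |Σ|/2 = 147.
Hole:
Apply the shoelace (surveyor's) formula: 2A = Σ (x_i·y_{i+1} − x_{i+1}·y_i), indices taken mod 3.
P_1→P_2: (-8)(2) − (-2)(1) = -14
P_2→P_3: (-2)(3) − (-8)(2) = 10
P_3→P_1: (-8)(1) − (-8)(3) = 16
Σ = 12
Area = |Σ|/2 = 6.
Net area = 147 − 6 = 141.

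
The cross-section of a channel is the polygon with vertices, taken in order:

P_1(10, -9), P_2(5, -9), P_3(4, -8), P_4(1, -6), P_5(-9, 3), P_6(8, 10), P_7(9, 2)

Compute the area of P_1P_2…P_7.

Apply Gauss's area formula: 2A = Σ (x_i·y_{i+1} − x_{i+1}·y_i), indices taken mod 7.
P_1→P_2: (10)(-9) − (5)(-9) = -45
P_2→P_3: (5)(-8) − (4)(-9) = -4
P_3→P_4: (4)(-6) − (1)(-8) = -16
P_4→P_5: (1)(3) − (-9)(-6) = -51
P_5→P_6: (-9)(10) − (8)(3) = -114
P_6→P_7: (8)(2) − (9)(10) = -74
P_7→P_1: (9)(-9) − (10)(2) = -101
Σ = -405
Area = |Σ|/2 = 202.5.

202.5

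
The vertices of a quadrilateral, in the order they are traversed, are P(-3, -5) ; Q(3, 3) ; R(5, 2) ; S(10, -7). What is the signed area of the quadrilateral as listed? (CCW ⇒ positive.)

Apply the shoelace formula: 2A = Σ (x_i·y_{i+1} − x_{i+1}·y_i), indices taken mod 4.
Σ = (6) + (-9) + (-55) + (-71) = -129
Signed area = Σ/2 = -64.5 (negative ⇒ clockwise traversal).

-64.5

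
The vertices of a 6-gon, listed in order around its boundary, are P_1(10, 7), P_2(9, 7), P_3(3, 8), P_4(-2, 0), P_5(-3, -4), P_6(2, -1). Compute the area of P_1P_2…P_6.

58.5

Σ = (7) + (51) + (16) + (8) + (11) + (24) = 117
Area = |Σ|/2 = 58.5.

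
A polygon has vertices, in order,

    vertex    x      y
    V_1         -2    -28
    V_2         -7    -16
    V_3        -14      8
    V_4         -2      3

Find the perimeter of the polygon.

|V_1V_2| = √((-5)² + (12)²) = √169 = 13
|V_2V_3| = √((-7)² + (24)²) = √625 = 25
|V_3V_4| = √((12)² + (-5)²) = √169 = 13
|V_4V_1| = √((0)² + (-31)²) = √961 = 31
Perimeter = 13 + 25 + 13 + 31 = 82.

82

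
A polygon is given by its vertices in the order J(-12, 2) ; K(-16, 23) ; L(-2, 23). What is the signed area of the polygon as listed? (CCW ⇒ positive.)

Apply the surveyor's formula: 2A = Σ (x_i·y_{i+1} − x_{i+1}·y_i), indices taken mod 3.
Cross-terms: -244, -322, 272  ⇒  Σ = -294
Signed area = Σ/2 = -147 (negative ⇒ clockwise traversal).

-147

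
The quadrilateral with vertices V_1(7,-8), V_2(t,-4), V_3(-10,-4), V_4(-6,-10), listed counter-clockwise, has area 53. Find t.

-5

Write out the shoelace sum; only the two edges meeting at V_2 involve t:
2·Area = [(7·(-4) − t·(-8)) + (t·(-4) − (-10)·(-4))] + 194
       = 4·t + 126 = 106
⇒ t = -5.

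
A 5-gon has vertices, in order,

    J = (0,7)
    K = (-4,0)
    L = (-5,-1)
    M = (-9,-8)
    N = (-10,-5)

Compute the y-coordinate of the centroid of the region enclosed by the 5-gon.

Apply the surveyor's formula. First the cross-terms c_i = x_i·y_{i+1} − x_{i+1}·y_i:
  28, 4, 31, -35, -70  ⇒  2A = -42, A = -21.
Then Σ (y_i + y_{i+1})·c_i = 228, so ȳ = 228 / (6·(-21)) = -38/21.

-38/21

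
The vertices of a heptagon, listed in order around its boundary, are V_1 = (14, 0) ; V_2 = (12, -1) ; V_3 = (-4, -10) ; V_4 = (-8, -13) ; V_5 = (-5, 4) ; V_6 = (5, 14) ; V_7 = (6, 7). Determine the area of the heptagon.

Apply the shoelace formula: 2A = Σ (x_i·y_{i+1} − x_{i+1}·y_i), indices taken mod 7.
Cross-terms: -14, -124, -28, -97, -90, -49, -98  ⇒  Σ = -500
Area = |Σ|/2 = 250.

250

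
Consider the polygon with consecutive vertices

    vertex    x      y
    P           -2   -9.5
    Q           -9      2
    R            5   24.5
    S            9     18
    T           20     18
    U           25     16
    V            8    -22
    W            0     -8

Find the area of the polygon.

Apply the shoelace (surveyor's) formula: 2A = Σ (x_i·y_{i+1} − x_{i+1}·y_i), indices taken mod 8.
Σ = (-89.5) + (-230.5) + (-130.5) + (-198) + (-130) + (-678) + (-64) + (-16) = -1536.5
Area = |Σ|/2 = 768.25.

768.25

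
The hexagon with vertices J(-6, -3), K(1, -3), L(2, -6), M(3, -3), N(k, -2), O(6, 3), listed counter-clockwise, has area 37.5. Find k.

Write out the shoelace sum; only the two edges meeting at N involve k:
2·Area = [(3·(-2) − k·(-3)) + (k·3 − 6·(-2))] + 33
       = 6·k + 39 = 75
⇒ k = 6.

6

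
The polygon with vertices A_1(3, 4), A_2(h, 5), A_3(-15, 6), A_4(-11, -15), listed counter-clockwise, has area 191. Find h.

0

The doubled signed area Σ (x_i y_{i+1} − x_{i+1} y_i) is linear in h.
With h=0 it equals 382; the coefficient of h is 2 (from the two edges through A_2).
So 2·h + 382 = 2·191 = 382 ⇒ h = 0.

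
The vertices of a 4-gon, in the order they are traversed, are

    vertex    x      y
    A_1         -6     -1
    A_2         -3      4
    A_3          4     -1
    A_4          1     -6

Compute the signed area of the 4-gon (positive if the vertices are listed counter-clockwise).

Σ = (-27) + (-13) + (-23) + (-37) = -100
Signed area = Σ/2 = -50 (negative ⇒ clockwise traversal).

-50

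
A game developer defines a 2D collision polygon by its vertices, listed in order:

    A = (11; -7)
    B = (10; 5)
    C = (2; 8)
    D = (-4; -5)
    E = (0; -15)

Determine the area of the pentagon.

221

Apply the shoelace formula: 2A = Σ (x_i·y_{i+1} − x_{i+1}·y_i), indices taken mod 5.
Cross-terms: 125, 70, 22, 60, 165  ⇒  Σ = 442
Area = |Σ|/2 = 221.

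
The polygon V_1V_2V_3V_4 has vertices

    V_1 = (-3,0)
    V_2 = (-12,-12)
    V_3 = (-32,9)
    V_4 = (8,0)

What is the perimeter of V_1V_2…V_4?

|V_1V_2| = √((-9)² + (-12)²) = √225 = 15
|V_2V_3| = √((-20)² + (21)²) = √841 = 29
|V_3V_4| = √((40)² + (-9)²) = √1681 = 41
|V_4V_1| = √((-11)² + (0)²) = √121 = 11
Perimeter = 15 + 29 + 41 + 11 = 96.

96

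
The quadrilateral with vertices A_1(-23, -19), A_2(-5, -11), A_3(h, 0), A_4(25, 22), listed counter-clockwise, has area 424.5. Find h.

20

The doubled signed area Σ (x_i y_{i+1} − x_{i+1} y_i) is linear in h.
With h=0 it equals 189; the coefficient of h is 33 (from the two edges through A_3).
So 33·h + 189 = 2·424.5 = 849 ⇒ h = 20.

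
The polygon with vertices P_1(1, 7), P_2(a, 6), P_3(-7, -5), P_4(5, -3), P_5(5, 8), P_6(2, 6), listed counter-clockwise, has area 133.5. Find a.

-8

Write out the shoelace sum; only the two edges meeting at P_2 involve a:
2·Area = [(1·6 − a·7) + (a·(-5) − (-7)·6)] + 123
       = -12·a + 171 = 267
⇒ a = -8.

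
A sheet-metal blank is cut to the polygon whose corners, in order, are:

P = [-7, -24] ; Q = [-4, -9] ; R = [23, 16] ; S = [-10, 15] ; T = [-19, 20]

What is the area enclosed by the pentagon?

648

Apply the shoelace (surveyor's) formula: 2A = Σ (x_i·y_{i+1} − x_{i+1}·y_i), indices taken mod 5.
Σ = (-33) + (143) + (505) + (85) + (596) = 1296
Area = |Σ|/2 = 648.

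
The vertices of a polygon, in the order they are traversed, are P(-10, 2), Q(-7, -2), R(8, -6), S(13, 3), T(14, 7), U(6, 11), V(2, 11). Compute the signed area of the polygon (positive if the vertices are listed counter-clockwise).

256.5

Σ = (34) + (58) + (102) + (49) + (112) + (44) + (114) = 513
Signed area = Σ/2 = 256.5 (positive ⇒ counter-clockwise traversal).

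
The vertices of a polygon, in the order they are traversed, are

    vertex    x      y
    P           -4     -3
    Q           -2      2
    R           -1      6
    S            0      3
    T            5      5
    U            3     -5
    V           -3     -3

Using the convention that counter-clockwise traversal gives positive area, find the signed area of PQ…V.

-54.5

Apply Gauss's area formula: 2A = Σ (x_i·y_{i+1} − x_{i+1}·y_i), indices taken mod 7.
P→Q: (-4)(2) − (-2)(-3) = -14
Q→R: (-2)(6) − (-1)(2) = -10
R→S: (-1)(3) − (0)(6) = -3
S→T: (0)(5) − (5)(3) = -15
T→U: (5)(-5) − (3)(5) = -40
U→V: (3)(-3) − (-3)(-5) = -24
V→P: (-3)(-3) − (-4)(-3) = -3
Σ = -109
Signed area = Σ/2 = -54.5 (negative ⇒ clockwise traversal).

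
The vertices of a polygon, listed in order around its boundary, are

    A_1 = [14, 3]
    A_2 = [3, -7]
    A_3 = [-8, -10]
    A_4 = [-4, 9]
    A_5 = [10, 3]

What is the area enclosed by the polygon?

Apply the shoelace formula: 2A = Σ (x_i·y_{i+1} − x_{i+1}·y_i), indices taken mod 5.
Σ = (-107) + (-86) + (-112) + (-102) + (-12) = -419
Area = |Σ|/2 = 209.5.

209.5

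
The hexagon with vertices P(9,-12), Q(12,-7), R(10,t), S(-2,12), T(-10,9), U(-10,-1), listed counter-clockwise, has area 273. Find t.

-4

Write out the shoelace sum; only the two edges meeting at R involve t:
2·Area = [(12·t − 10·(-7)) + (10·12 − (-2)·t)] + 412
       = 14·t + 602 = 546
⇒ t = -4.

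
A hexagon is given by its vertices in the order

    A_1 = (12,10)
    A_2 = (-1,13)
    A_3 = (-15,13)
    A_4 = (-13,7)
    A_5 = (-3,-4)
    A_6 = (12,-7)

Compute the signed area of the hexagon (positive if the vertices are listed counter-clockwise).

379

Apply the shoelace formula: 2A = Σ (x_i·y_{i+1} − x_{i+1}·y_i), indices taken mod 6.
Σ = (166) + (182) + (64) + (73) + (69) + (204) = 758
Signed area = Σ/2 = 379 (positive ⇒ counter-clockwise traversal).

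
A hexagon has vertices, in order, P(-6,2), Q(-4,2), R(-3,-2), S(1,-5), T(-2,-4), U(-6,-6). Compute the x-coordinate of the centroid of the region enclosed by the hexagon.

-198/47

Apply Gauss's area formula. First the cross-terms c_i = x_i·y_{i+1} − x_{i+1}·y_i:
  -4, 14, 17, -14, -12, -48  ⇒  2A = -47, A = -23.5.
Then Σ (x_i + x_{i+1})·c_i = 594, so x̄ = 594 / (6·(-23.5)) = -198/47.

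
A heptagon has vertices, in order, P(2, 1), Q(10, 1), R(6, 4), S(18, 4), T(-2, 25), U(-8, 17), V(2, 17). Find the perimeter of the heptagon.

|PQ| = √((8)² + (0)²) = √64 = 8
|QR| = √((-4)² + (3)²) = √25 = 5
|RS| = √((12)² + (0)²) = √144 = 12
|ST| = √((-20)² + (21)²) = √841 = 29
|TU| = √((-6)² + (-8)²) = √100 = 10
|UV| = √((10)² + (0)²) = √100 = 10
|VP| = √((0)² + (-16)²) = √256 = 16
Perimeter = 8 + 5 + 12 + 29 + 10 + 10 + 16 = 90.

90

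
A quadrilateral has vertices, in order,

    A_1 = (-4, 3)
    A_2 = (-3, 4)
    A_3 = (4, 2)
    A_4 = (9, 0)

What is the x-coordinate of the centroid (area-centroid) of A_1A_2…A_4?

1.2

Apply Gauss's area formula. First the cross-terms c_i = x_i·y_{i+1} − x_{i+1}·y_i:
  -7, -22, -18, 27  ⇒  2A = -20, A = -10.
Then Σ (x_i + x_{i+1})·c_i = -72, so x̄ = -72 / (6·(-10)) = 1.2.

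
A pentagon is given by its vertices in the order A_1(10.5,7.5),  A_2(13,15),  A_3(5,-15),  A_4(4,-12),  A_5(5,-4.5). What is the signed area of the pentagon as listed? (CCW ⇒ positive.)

Apply the surveyor's formula: 2A = Σ (x_i·y_{i+1} − x_{i+1}·y_i), indices taken mod 5.
Σ = (60) + (-270) + (0) + (42) + (84.75) = -83.25
Signed area = Σ/2 = -41.625 (negative ⇒ clockwise traversal).

-41.625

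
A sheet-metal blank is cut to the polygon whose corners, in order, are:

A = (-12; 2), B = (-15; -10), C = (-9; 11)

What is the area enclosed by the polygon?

Σ = (150) + (-255) + (114) = 9
Area = |Σ|/2 = 4.5.

4.5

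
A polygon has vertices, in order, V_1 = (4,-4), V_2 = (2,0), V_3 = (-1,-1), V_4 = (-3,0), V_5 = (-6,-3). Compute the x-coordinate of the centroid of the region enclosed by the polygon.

Apply the shoelace formula. First the cross-terms c_i = x_i·y_{i+1} − x_{i+1}·y_i:
  8, -2, -3, 9, 36  ⇒  2A = 48, A = 24.
Then Σ (x_i + x_{i+1})·c_i = -95, so x̄ = -95 / (6·24) = -95/144.

-95/144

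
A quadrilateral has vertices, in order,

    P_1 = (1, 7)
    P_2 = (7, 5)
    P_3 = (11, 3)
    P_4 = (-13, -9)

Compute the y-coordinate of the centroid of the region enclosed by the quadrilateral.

23/55

Apply the surveyor's formula. First the cross-terms c_i = x_i·y_{i+1} − x_{i+1}·y_i:
  -44, -34, -60, -82  ⇒  2A = -220, A = -110.
Then Σ (y_i + y_{i+1})·c_i = -276, so ȳ = -276 / (6·(-110)) = 23/55.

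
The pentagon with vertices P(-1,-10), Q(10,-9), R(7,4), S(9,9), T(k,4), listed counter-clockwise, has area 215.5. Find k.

The doubled signed area Σ (x_i y_{i+1} − x_{i+1} y_i) is linear in k.
With k=0 it equals 279; the coefficient of k is -19 (from the two edges through T).
So -19·k + 279 = 2·215.5 = 431 ⇒ k = -8.

-8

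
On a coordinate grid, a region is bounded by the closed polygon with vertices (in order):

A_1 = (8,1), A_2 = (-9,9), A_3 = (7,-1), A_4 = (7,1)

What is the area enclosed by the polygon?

Σ = (81) + (-54) + (14) + (-1) = 40
Area = |Σ|/2 = 20.

20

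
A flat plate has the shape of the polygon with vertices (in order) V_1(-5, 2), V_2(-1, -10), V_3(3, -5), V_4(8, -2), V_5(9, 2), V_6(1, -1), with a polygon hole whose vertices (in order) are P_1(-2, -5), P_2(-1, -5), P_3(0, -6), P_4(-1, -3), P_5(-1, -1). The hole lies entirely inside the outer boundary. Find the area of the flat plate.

67.5

Outer boundary:
Apply the shoelace (surveyor's) formula: 2A = Σ (x_i·y_{i+1} − x_{i+1}·y_i), indices taken mod 6.
Σ = (52) + (35) + (34) + (34) + (-11) + (-3) = 141
Area = |Σ|/2 = 70.5.
Hole:
Σ = (5) + (6) + (-6) + (-2) + (3) = 6
Area = |Σ|/2 = 3.
Net area = 70.5 − 3 = 67.5.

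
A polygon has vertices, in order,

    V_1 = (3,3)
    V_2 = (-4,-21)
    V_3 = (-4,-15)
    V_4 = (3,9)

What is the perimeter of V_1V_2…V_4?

|V_1V_2| = √((-7)² + (-24)²) = √625 = 25
|V_2V_3| = √((0)² + (6)²) = √36 = 6
|V_3V_4| = √((7)² + (24)²) = √625 = 25
|V_4V_1| = √((0)² + (-6)²) = √36 = 6
Perimeter = 25 + 6 + 25 + 6 = 62.

62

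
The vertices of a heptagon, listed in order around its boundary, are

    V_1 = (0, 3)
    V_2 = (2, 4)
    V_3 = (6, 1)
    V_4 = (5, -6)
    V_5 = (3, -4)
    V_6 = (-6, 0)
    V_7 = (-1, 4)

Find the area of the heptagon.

61

Apply the shoelace (surveyor's) formula: 2A = Σ (x_i·y_{i+1} − x_{i+1}·y_i), indices taken mod 7.
Σ = (-6) + (-22) + (-41) + (-2) + (-24) + (-24) + (-3) = -122
Area = |Σ|/2 = 61.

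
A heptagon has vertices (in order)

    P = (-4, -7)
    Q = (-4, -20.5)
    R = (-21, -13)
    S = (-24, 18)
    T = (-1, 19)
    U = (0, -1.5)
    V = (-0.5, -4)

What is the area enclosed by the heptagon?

Σ = (54) + (-378.5) + (-690) + (-438) + (1.5) + (-0.75) + (-12.5) = -1464.25
Area = |Σ|/2 = 732.125.

732.125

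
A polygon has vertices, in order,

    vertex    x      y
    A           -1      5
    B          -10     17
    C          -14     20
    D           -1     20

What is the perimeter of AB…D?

|AB| = √((-9)² + (12)²) = √225 = 15
|BC| = √((-4)² + (3)²) = √25 = 5
|CD| = √((13)² + (0)²) = √169 = 13
|DA| = √((0)² + (-15)²) = √225 = 15
Perimeter = 15 + 5 + 13 + 15 = 48.

48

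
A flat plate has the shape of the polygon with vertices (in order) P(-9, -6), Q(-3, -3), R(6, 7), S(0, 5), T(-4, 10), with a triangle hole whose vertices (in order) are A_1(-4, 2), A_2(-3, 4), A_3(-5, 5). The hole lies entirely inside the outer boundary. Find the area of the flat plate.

82.5

Outer boundary:
Σ = (9) + (-3) + (30) + (20) + (114) = 170
Area = |Σ|/2 = 85.
Hole:
Σ = (-10) + (5) + (10) = 5
Area = |Σ|/2 = 2.5.
Net area = 85 − 2.5 = 82.5.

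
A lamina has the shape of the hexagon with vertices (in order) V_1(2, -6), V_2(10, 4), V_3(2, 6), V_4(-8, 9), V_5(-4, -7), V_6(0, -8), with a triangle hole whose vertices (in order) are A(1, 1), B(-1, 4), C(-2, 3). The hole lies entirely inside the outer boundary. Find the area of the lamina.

160.5

Outer boundary:
Apply the surveyor's formula: 2A = Σ (x_i·y_{i+1} − x_{i+1}·y_i), indices taken mod 6.
Cross-terms: 68, 52, 66, 92, 32, 16  ⇒  Σ = 326
Area = |Σ|/2 = 163.
Hole:
Apply the shoelace formula: 2A = Σ (x_i·y_{i+1} − x_{i+1}·y_i), indices taken mod 3.
A→B: (1)(4) − (-1)(1) = 5
B→C: (-1)(3) − (-2)(4) = 5
C→A: (-2)(1) − (1)(3) = -5
Σ = 5
Area = |Σ|/2 = 2.5.
Net area = 163 − 2.5 = 160.5.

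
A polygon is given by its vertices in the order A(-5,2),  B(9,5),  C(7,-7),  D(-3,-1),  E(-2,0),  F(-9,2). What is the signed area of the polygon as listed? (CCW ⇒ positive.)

A→B: (-5)(5) − (9)(2) = -43
B→C: (9)(-7) − (7)(5) = -98
C→D: (7)(-1) − (-3)(-7) = -28
D→E: (-3)(0) − (-2)(-1) = -2
E→F: (-2)(2) − (-9)(0) = -4
F→A: (-9)(2) − (-5)(2) = -8
Σ = -183
Signed area = Σ/2 = -91.5 (negative ⇒ clockwise traversal).

-91.5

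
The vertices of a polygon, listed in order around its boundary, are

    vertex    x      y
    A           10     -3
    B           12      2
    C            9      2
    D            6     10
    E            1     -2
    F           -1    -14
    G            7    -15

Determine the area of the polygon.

Apply Gauss's area formula: 2A = Σ (x_i·y_{i+1} − x_{i+1}·y_i), indices taken mod 7.
Cross-terms: 56, 6, 78, -22, -16, 113, 129  ⇒  Σ = 344
Area = |Σ|/2 = 172.

172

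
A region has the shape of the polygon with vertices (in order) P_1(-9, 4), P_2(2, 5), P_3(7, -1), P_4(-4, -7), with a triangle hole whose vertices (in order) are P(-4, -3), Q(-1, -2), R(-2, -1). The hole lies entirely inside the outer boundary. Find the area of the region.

109

Outer boundary:
Apply the surveyor's formula: 2A = Σ (x_i·y_{i+1} − x_{i+1}·y_i), indices taken mod 4.
P_1→P_2: (-9)(5) − (2)(4) = -53
P_2→P_3: (2)(-1) − (7)(5) = -37
P_3→P_4: (7)(-7) − (-4)(-1) = -53
P_4→P_1: (-4)(4) − (-9)(-7) = -79
Σ = -222
Area = |Σ|/2 = 111.
Hole:
Apply Gauss's area formula: 2A = Σ (x_i·y_{i+1} − x_{i+1}·y_i), indices taken mod 3.
P→Q: (-4)(-2) − (-1)(-3) = 5
Q→R: (-1)(-1) − (-2)(-2) = -3
R→P: (-2)(-3) − (-4)(-1) = 2
Σ = 4
Area = |Σ|/2 = 2.
Net area = 111 − 2 = 109.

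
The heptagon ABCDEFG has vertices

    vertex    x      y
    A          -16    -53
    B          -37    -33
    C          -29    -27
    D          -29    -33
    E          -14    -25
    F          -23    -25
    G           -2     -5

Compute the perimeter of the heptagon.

150

|AB| = √((-21)² + (20)²) = √841 = 29
|BC| = √((8)² + (6)²) = √100 = 10
|CD| = √((0)² + (-6)²) = √36 = 6
|DE| = √((15)² + (8)²) = √289 = 17
|EF| = √((-9)² + (0)²) = √81 = 9
|FG| = √((21)² + (20)²) = √841 = 29
|GA| = √((-14)² + (-48)²) = √2500 = 50
Perimeter = 29 + 10 + 6 + 17 + 9 + 29 + 50 = 150.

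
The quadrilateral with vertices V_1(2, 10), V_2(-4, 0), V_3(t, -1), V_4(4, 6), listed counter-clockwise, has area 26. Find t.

Write out the shoelace sum; only the two edges meeting at V_3 involve t:
2·Area = [((-4)·(-1) − t·0) + (t·6 − 4·(-1))] + 68
       = 6·t + 76 = 52
⇒ t = -4.

-4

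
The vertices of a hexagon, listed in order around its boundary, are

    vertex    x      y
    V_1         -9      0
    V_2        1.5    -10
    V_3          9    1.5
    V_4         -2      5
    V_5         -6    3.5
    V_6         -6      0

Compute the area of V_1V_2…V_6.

137.125

Σ = (90) + (92.25) + (48) + (23) + (21) + (0) = 274.25
Area = |Σ|/2 = 137.125.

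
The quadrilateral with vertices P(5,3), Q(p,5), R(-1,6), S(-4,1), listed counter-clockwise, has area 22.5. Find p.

Write out the shoelace sum; only the two edges meeting at Q involve p:
2·Area = [(5·5 − p·3) + (p·6 − (-1)·5)] + 6
       = 3·p + 36 = 45
⇒ p = 3.

3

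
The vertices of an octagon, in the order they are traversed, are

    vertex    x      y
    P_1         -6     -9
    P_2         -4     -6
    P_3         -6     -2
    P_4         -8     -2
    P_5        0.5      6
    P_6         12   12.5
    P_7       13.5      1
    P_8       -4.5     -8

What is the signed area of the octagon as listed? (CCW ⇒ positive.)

-206.25

Apply Gauss's area formula: 2A = Σ (x_i·y_{i+1} − x_{i+1}·y_i), indices taken mod 8.
Cross-terms: 0, -28, -4, -47, -65.75, -156.75, -103.5, -7.5  ⇒  Σ = -412.5
Signed area = Σ/2 = -206.25 (negative ⇒ clockwise traversal).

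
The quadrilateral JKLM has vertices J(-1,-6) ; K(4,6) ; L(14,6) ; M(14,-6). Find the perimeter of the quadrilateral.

|JK| = √((5)² + (12)²) = √169 = 13
|KL| = √((10)² + (0)²) = √100 = 10
|LM| = √((0)² + (-12)²) = √144 = 12
|MJ| = √((-15)² + (0)²) = √225 = 15
Perimeter = 13 + 10 + 12 + 15 = 50.

50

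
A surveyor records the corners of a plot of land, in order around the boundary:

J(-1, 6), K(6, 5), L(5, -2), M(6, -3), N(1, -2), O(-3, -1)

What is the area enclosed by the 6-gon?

Cross-terms: -41, -37, -3, -9, -7, -19  ⇒  Σ = -116
Area = |Σ|/2 = 58.

58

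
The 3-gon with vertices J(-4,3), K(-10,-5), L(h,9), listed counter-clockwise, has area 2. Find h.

The doubled signed area Σ (x_i y_{i+1} − x_{i+1} y_i) is linear in h.
With h=0 it equals -4; the coefficient of h is 8 (from the two edges through L).
So 8·h + -4 = 2·2 = 4 ⇒ h = 1.

1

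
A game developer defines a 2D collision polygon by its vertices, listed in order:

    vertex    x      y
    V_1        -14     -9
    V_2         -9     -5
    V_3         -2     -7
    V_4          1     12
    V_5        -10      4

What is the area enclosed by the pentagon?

V_1→V_2: (-14)(-5) − (-9)(-9) = -11
V_2→V_3: (-9)(-7) − (-2)(-5) = 53
V_3→V_4: (-2)(12) − (1)(-7) = -17
V_4→V_5: (1)(4) − (-10)(12) = 124
V_5→V_1: (-10)(-9) − (-14)(4) = 146
Σ = 295
Area = |Σ|/2 = 147.5.

147.5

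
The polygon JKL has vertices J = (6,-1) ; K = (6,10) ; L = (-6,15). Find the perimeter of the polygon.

|JK| = √((0)² + (11)²) = √121 = 11
|KL| = √((-12)² + (5)²) = √169 = 13
|LJ| = √((12)² + (-16)²) = √400 = 20
Perimeter = 11 + 13 + 20 = 44.

44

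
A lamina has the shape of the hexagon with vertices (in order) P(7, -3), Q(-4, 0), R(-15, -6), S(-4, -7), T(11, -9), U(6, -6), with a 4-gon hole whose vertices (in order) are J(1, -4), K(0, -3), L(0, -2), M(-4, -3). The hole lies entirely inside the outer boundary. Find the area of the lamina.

105

Outer boundary:
Apply Gauss's area formula: 2A = Σ (x_i·y_{i+1} − x_{i+1}·y_i), indices taken mod 6.
Σ = (-12) + (24) + (81) + (113) + (-12) + (24) = 218
Area = |Σ|/2 = 109.
Hole:
Apply the surveyor's formula: 2A = Σ (x_i·y_{i+1} − x_{i+1}·y_i), indices taken mod 4.
Cross-terms: -3, 0, -8, 19  ⇒  Σ = 8
Area = |Σ|/2 = 4.
Net area = 109 − 4 = 105.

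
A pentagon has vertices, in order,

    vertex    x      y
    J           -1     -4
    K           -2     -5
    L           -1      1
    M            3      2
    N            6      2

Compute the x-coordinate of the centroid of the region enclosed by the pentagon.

48/43

Apply the shoelace (surveyor's) formula. First the cross-terms c_i = x_i·y_{i+1} − x_{i+1}·y_i:
  -3, -7, -5, -6, -22  ⇒  2A = -43, A = -21.5.
Then Σ (x_i + x_{i+1})·c_i = -144, so x̄ = -144 / (6·(-21.5)) = 48/43.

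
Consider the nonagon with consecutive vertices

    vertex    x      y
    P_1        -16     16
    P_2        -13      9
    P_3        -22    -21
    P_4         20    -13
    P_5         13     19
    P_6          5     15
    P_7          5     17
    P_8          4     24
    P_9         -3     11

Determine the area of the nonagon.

1098

Σ = (64) + (471) + (706) + (549) + (100) + (10) + (52) + (116) + (128) = 2196
Area = |Σ|/2 = 1098.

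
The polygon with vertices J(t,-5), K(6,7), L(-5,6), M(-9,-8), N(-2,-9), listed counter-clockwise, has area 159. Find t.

3

Write out the shoelace sum; only the two edges meeting at J involve t:
2·Area = [((-2)·(-5) − t·(-9)) + (t·7 − 6·(-5))] + 230
       = 16·t + 270 = 318
⇒ t = 3.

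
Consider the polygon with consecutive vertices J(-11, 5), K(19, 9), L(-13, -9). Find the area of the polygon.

Cross-terms: -194, -54, -164  ⇒  Σ = -412
Area = |Σ|/2 = 206.

206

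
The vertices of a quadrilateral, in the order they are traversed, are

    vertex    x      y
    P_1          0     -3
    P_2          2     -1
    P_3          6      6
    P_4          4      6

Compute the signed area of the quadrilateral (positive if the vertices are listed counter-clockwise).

Apply Gauss's area formula: 2A = Σ (x_i·y_{i+1} − x_{i+1}·y_i), indices taken mod 4.
Σ = (6) + (18) + (12) + (-12) = 24
Signed area = Σ/2 = 12 (positive ⇒ counter-clockwise traversal).

12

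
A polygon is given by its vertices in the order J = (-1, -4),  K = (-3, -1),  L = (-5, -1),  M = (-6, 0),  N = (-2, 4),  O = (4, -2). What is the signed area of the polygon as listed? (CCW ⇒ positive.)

Apply the shoelace formula: 2A = Σ (x_i·y_{i+1} − x_{i+1}·y_i), indices taken mod 6.
J→K: (-1)(-1) − (-3)(-4) = -11
K→L: (-3)(-1) − (-5)(-1) = -2
L→M: (-5)(0) − (-6)(-1) = -6
M→N: (-6)(4) − (-2)(0) = -24
N→O: (-2)(-2) − (4)(4) = -12
O→J: (4)(-4) − (-1)(-2) = -18
Σ = -73
Signed area = Σ/2 = -36.5 (negative ⇒ clockwise traversal).

-36.5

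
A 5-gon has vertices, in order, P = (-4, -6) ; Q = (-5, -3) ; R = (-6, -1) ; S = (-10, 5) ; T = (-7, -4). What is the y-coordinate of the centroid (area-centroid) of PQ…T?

-131/90

Apply the shoelace formula. First the cross-terms c_i = x_i·y_{i+1} − x_{i+1}·y_i:
  -18, -13, -40, 75, 26  ⇒  2A = 30, A = 15.
Then Σ (y_i + y_{i+1})·c_i = -131, so ȳ = -131 / (6·15) = -131/90.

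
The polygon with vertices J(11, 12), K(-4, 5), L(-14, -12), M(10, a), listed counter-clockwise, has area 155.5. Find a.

Write out the shoelace sum; only the two edges meeting at M involve a:
2·Area = [((-14)·a − 10·(-12)) + (10·12 − 11·a)] + 221
       = -25·a + 461 = 311
⇒ a = 6.

6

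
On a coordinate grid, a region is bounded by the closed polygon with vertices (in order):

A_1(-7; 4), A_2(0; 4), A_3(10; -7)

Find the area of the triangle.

Apply Gauss's area formula: 2A = Σ (x_i·y_{i+1} − x_{i+1}·y_i), indices taken mod 3.
Cross-terms: -28, -40, -9  ⇒  Σ = -77
Area = |Σ|/2 = 38.5.

38.5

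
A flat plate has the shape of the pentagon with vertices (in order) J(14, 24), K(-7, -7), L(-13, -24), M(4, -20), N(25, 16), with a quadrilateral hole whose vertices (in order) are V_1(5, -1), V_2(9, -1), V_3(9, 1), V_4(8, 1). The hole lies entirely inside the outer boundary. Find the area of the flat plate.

716.5

Outer boundary:
Apply the shoelace (surveyor's) formula: 2A = Σ (x_i·y_{i+1} − x_{i+1}·y_i), indices taken mod 5.
Σ = (70) + (77) + (356) + (564) + (376) = 1443
Area = |Σ|/2 = 721.5.
Hole:
Apply the shoelace (surveyor's) formula: 2A = Σ (x_i·y_{i+1} − x_{i+1}·y_i), indices taken mod 4.
Cross-terms: 4, 18, 1, -13  ⇒  Σ = 10
Area = |Σ|/2 = 5.
Net area = 721.5 − 5 = 716.5.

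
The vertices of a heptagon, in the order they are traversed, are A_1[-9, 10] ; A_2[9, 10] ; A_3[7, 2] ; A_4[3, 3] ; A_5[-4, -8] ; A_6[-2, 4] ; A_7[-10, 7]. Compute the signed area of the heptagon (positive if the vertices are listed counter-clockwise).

-136

Apply the shoelace formula: 2A = Σ (x_i·y_{i+1} − x_{i+1}·y_i), indices taken mod 7.
Cross-terms: -180, -52, 15, -12, -32, 26, -37  ⇒  Σ = -272
Signed area = Σ/2 = -136 (negative ⇒ clockwise traversal).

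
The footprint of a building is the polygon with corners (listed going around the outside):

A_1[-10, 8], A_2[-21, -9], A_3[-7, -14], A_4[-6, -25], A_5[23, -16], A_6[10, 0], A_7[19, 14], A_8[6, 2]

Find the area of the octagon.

Σ = (258) + (231) + (91) + (671) + (160) + (140) + (-46) + (68) = 1573
Area = |Σ|/2 = 786.5.

786.5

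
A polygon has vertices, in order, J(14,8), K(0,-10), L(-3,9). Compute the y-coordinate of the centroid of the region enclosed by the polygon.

7/3

Apply Gauss's area formula. First the cross-terms c_i = x_i·y_{i+1} − x_{i+1}·y_i:
  -140, -30, -150  ⇒  2A = -320, A = -160.
Then Σ (y_i + y_{i+1})·c_i = -2240, so ȳ = -2240 / (6·(-160)) = 7/3.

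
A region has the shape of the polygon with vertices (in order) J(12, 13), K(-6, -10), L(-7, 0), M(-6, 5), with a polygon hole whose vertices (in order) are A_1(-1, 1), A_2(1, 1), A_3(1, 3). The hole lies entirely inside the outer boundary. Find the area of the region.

140.5

Outer boundary:
Apply the shoelace formula: 2A = Σ (x_i·y_{i+1} − x_{i+1}·y_i), indices taken mod 4.
Σ = (-42) + (-70) + (-35) + (-138) = -285
Area = |Σ|/2 = 142.5.
Hole:
Apply the surveyor's formula: 2A = Σ (x_i·y_{i+1} − x_{i+1}·y_i), indices taken mod 3.
Σ = (-2) + (2) + (4) = 4
Area = |Σ|/2 = 2.
Net area = 142.5 − 2 = 140.5.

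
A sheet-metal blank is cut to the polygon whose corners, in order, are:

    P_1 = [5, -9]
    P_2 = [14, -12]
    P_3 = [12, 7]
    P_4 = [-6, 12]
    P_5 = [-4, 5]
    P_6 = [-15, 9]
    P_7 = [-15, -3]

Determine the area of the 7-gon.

440.5

Apply the shoelace formula: 2A = Σ (x_i·y_{i+1} − x_{i+1}·y_i), indices taken mod 7.
Σ = (66) + (242) + (186) + (18) + (39) + (180) + (150) = 881
Area = |Σ|/2 = 440.5.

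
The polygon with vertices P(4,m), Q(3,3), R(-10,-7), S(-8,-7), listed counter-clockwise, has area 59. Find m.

Write out the shoelace sum; only the two edges meeting at P involve m:
2·Area = [((-8)·m − 4·(-7)) + (4·3 − 3·m)] + 23
       = -11·m + 63 = 118
⇒ m = -5.

-5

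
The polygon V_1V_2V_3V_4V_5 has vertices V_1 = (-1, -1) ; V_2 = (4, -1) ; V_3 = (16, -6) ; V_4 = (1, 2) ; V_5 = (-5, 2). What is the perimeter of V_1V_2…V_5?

46

|V_1V_2| = √((5)² + (0)²) = √25 = 5
|V_2V_3| = √((12)² + (-5)²) = √169 = 13
|V_3V_4| = √((-15)² + (8)²) = √289 = 17
|V_4V_5| = √((-6)² + (0)²) = √36 = 6
|V_5V_1| = √((4)² + (-3)²) = √25 = 5
Perimeter = 5 + 13 + 17 + 6 + 5 = 46.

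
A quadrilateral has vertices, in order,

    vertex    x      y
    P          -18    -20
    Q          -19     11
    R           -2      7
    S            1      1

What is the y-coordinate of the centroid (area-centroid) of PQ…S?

Apply Gauss's area formula. First the cross-terms c_i = x_i·y_{i+1} − x_{i+1}·y_i:
  -578, -111, -9, -2  ⇒  2A = -700, A = -350.
Then Σ (y_i + y_{i+1})·c_i = 3170, so ȳ = 3170 / (6·(-350)) = -317/210.

-317/210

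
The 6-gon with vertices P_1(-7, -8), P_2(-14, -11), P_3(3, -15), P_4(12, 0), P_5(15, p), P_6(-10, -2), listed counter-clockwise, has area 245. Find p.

Write out the shoelace sum; only the two edges meeting at P_5 involve p:
2·Area = [(12·p − 15·0) + (15·(-2) − (-10)·p)] + 454
       = 22·p + 424 = 490
⇒ p = 3.

3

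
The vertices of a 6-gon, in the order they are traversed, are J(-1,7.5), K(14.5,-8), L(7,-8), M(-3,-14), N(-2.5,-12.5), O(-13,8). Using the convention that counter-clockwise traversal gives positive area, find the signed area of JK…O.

-276.125

Σ = (-100.75) + (-60) + (-122) + (2.5) + (-182.5) + (-89.5) = -552.25
Signed area = Σ/2 = -276.125 (negative ⇒ clockwise traversal).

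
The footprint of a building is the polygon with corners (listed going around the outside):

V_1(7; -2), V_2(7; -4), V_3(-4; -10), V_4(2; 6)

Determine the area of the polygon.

75

Apply the shoelace formula: 2A = Σ (x_i·y_{i+1} − x_{i+1}·y_i), indices taken mod 4.
V_1→V_2: (7)(-4) − (7)(-2) = -14
V_2→V_3: (7)(-10) − (-4)(-4) = -86
V_3→V_4: (-4)(6) − (2)(-10) = -4
V_4→V_1: (2)(-2) − (7)(6) = -46
Σ = -150
Area = |Σ|/2 = 75.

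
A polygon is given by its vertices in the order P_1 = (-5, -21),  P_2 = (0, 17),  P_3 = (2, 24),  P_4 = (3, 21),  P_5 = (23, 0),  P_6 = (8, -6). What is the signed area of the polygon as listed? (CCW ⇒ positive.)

-484

Σ = (-85) + (-34) + (-30) + (-483) + (-138) + (-198) = -968
Signed area = Σ/2 = -484 (negative ⇒ clockwise traversal).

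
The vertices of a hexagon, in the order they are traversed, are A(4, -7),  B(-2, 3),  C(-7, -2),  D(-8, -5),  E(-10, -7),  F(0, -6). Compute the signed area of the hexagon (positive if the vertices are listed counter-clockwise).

Apply the shoelace (surveyor's) formula: 2A = Σ (x_i·y_{i+1} − x_{i+1}·y_i), indices taken mod 6.
Σ = (-2) + (25) + (19) + (6) + (60) + (24) = 132
Signed area = Σ/2 = 66 (positive ⇒ counter-clockwise traversal).

66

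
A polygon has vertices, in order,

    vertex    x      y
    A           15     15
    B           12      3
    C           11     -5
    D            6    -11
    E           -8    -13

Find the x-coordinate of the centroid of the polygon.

Apply the surveyor's formula. First the cross-terms c_i = x_i·y_{i+1} − x_{i+1}·y_i:
  -135, -93, -91, -166, 75  ⇒  2A = -410, A = -205.
Then Σ (x_i + x_{i+1})·c_i = -6474, so x̄ = -6474 / (6·(-205)) = 1079/205.

1079/205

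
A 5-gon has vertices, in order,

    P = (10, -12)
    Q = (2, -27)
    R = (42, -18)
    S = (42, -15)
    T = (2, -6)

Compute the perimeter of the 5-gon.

|PQ| = √((-8)² + (-15)²) = √289 = 17
|QR| = √((40)² + (9)²) = √1681 = 41
|RS| = √((0)² + (3)²) = √9 = 3
|ST| = √((-40)² + (9)²) = √1681 = 41
|TP| = √((8)² + (-6)²) = √100 = 10
Perimeter = 17 + 41 + 3 + 41 + 10 = 112.

112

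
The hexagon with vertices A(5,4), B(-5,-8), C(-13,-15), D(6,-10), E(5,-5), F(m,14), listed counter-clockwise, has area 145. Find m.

11

The doubled signed area Σ (x_i y_{i+1} − x_{i+1} y_i) is linear in m.
With m=0 it equals 191; the coefficient of m is 9 (from the two edges through F).
So 9·m + 191 = 2·145 = 290 ⇒ m = 11.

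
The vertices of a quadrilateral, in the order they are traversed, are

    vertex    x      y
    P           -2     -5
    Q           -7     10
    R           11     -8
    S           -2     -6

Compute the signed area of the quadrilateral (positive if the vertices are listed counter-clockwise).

-96.5

Σ = (-55) + (-54) + (-82) + (-2) = -193
Signed area = Σ/2 = -96.5 (negative ⇒ clockwise traversal).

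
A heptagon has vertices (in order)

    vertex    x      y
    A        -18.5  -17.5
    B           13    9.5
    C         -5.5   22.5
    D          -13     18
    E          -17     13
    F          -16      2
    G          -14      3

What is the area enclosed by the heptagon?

Apply the surveyor's formula: 2A = Σ (x_i·y_{i+1} − x_{i+1}·y_i), indices taken mod 7.
A→B: (-18.5)(9.5) − (13)(-17.5) = 51.75
B→C: (13)(22.5) − (-5.5)(9.5) = 344.75
C→D: (-5.5)(18) − (-13)(22.5) = 193.5
D→E: (-13)(13) − (-17)(18) = 137
E→F: (-17)(2) − (-16)(13) = 174
F→G: (-16)(3) − (-14)(2) = -20
G→A: (-14)(-17.5) − (-18.5)(3) = 300.5
Σ = 1181.5
Area = |Σ|/2 = 590.75.

590.75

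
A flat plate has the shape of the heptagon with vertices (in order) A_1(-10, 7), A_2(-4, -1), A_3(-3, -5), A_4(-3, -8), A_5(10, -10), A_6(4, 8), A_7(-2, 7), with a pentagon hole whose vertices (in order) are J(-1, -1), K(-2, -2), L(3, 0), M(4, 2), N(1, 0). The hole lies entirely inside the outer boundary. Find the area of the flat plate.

192.5

Outer boundary:
Apply Gauss's area formula: 2A = Σ (x_i·y_{i+1} − x_{i+1}·y_i), indices taken mod 7.
Cross-terms: 38, 17, 9, 110, 120, 44, 56  ⇒  Σ = 394
Area = |Σ|/2 = 197.
Hole:
Σ = (0) + (6) + (6) + (-2) + (-1) = 9
Area = |Σ|/2 = 4.5.
Net area = 197 − 4.5 = 192.5.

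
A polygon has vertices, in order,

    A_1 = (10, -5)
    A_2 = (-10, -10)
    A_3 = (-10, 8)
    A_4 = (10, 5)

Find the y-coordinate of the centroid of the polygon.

-23/42

Apply Gauss's area formula. First the cross-terms c_i = x_i·y_{i+1} − x_{i+1}·y_i:
  -150, -180, -130, -100  ⇒  2A = -560, A = -280.
Then Σ (y_i + y_{i+1})·c_i = 920, so ȳ = 920 / (6·(-280)) = -23/42.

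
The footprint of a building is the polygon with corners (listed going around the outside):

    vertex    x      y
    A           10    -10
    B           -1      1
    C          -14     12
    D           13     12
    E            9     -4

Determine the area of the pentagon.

Apply Gauss's area formula: 2A = Σ (x_i·y_{i+1} − x_{i+1}·y_i), indices taken mod 5.
Σ = (0) + (2) + (-324) + (-160) + (-50) = -532
Area = |Σ|/2 = 266.

266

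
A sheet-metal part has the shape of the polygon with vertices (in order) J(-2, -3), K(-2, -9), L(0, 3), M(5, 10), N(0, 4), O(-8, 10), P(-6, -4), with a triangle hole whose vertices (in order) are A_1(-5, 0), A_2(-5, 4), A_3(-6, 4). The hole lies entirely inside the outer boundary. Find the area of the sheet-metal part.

70.5

Outer boundary:
Apply the shoelace formula: 2A = Σ (x_i·y_{i+1} − x_{i+1}·y_i), indices taken mod 7.
J→K: (-2)(-9) − (-2)(-3) = 12
K→L: (-2)(3) − (0)(-9) = -6
L→M: (0)(10) − (5)(3) = -15
M→N: (5)(4) − (0)(10) = 20
N→O: (0)(10) − (-8)(4) = 32
O→P: (-8)(-4) − (-6)(10) = 92
P→J: (-6)(-3) − (-2)(-4) = 10
Σ = 145
Area = |Σ|/2 = 72.5.
Hole:
Cross-terms: -20, 4, 20  ⇒  Σ = 4
Area = |Σ|/2 = 2.
Net area = 72.5 − 2 = 70.5.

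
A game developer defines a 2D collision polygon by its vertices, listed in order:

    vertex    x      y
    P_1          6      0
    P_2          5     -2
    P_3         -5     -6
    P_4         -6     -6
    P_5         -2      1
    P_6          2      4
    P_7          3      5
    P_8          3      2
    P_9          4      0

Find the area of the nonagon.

Σ = (-12) + (-40) + (-6) + (-18) + (-10) + (-2) + (-9) + (-8) + (0) = -105
Area = |Σ|/2 = 52.5.

52.5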